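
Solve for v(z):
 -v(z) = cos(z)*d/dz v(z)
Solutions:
 v(z) = C1*sqrt(sin(z) - 1)/sqrt(sin(z) + 1)


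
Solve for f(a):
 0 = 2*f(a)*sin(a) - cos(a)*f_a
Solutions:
 f(a) = C1/cos(a)^2


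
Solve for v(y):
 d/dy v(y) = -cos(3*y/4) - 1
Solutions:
 v(y) = C1 - y - 4*sin(3*y/4)/3


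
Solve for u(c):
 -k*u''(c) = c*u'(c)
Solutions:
 u(c) = C1 + C2*sqrt(k)*erf(sqrt(2)*c*sqrt(1/k)/2)


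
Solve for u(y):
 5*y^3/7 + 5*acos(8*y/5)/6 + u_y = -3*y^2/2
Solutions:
 u(y) = C1 - 5*y^4/28 - y^3/2 - 5*y*acos(8*y/5)/6 + 5*sqrt(25 - 64*y^2)/48


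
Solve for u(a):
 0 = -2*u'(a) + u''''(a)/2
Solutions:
 u(a) = C1 + C4*exp(2^(2/3)*a) + (C2*sin(2^(2/3)*sqrt(3)*a/2) + C3*cos(2^(2/3)*sqrt(3)*a/2))*exp(-2^(2/3)*a/2)


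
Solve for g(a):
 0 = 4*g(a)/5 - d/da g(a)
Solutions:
 g(a) = C1*exp(4*a/5)


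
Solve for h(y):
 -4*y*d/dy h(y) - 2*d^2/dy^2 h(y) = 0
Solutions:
 h(y) = C1 + C2*erf(y)


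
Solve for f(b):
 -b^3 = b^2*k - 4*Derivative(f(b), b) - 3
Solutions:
 f(b) = C1 + b^4/16 + b^3*k/12 - 3*b/4


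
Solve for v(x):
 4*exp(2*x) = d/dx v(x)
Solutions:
 v(x) = C1 + 2*exp(2*x)


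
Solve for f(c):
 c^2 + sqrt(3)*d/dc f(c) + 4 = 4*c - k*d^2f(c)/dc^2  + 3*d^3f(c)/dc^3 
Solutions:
 f(c) = C1 + C2*exp(c*(k - sqrt(k^2 + 12*sqrt(3)))/6) + C3*exp(c*(k + sqrt(k^2 + 12*sqrt(3)))/6) - sqrt(3)*c^3/9 + c^2*k/3 + 2*sqrt(3)*c^2/3 - 2*sqrt(3)*c*k^2/9 - 4*c*k/3 - 4*sqrt(3)*c/3 - 2*c


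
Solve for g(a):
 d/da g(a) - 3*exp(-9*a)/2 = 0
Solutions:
 g(a) = C1 - exp(-9*a)/6


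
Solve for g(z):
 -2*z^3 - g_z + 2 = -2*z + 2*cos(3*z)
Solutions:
 g(z) = C1 - z^4/2 + z^2 + 2*z - 2*sin(3*z)/3


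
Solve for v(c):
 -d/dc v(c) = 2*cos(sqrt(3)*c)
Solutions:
 v(c) = C1 - 2*sqrt(3)*sin(sqrt(3)*c)/3


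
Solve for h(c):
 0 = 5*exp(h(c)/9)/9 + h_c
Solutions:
 h(c) = 9*log(1/(C1 + 5*c)) + 36*log(3)


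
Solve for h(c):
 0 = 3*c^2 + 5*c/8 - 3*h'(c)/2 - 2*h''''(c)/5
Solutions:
 h(c) = C1 + C4*exp(-30^(1/3)*c/2) + 2*c^3/3 + 5*c^2/24 + (C2*sin(10^(1/3)*3^(5/6)*c/4) + C3*cos(10^(1/3)*3^(5/6)*c/4))*exp(30^(1/3)*c/4)


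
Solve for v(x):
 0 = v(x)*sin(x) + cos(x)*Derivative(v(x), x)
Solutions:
 v(x) = C1*cos(x)


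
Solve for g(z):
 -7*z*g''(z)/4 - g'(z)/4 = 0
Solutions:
 g(z) = C1 + C2*z^(6/7)


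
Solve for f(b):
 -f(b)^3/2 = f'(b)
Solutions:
 f(b) = -sqrt(-1/(C1 - b))
 f(b) = sqrt(-1/(C1 - b))


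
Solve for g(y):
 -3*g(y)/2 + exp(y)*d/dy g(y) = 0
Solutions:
 g(y) = C1*exp(-3*exp(-y)/2)


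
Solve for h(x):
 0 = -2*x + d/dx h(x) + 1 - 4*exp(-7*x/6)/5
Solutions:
 h(x) = C1 + x^2 - x - 24*exp(-7*x/6)/35


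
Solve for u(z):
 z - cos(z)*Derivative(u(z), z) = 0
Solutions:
 u(z) = C1 + Integral(z/cos(z), z)


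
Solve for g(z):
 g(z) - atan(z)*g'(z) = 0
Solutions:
 g(z) = C1*exp(Integral(1/atan(z), z))


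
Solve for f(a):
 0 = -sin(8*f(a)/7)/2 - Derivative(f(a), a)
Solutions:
 a/2 + 7*log(cos(8*f(a)/7) - 1)/16 - 7*log(cos(8*f(a)/7) + 1)/16 = C1


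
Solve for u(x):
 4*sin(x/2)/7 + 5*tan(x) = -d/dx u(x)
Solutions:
 u(x) = C1 + 5*log(cos(x)) + 8*cos(x/2)/7


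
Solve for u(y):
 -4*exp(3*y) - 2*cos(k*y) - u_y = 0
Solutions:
 u(y) = C1 - 4*exp(3*y)/3 - 2*sin(k*y)/k


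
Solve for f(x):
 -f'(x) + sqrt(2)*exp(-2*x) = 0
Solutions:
 f(x) = C1 - sqrt(2)*exp(-2*x)/2


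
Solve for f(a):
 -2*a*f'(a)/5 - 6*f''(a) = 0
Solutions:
 f(a) = C1 + C2*erf(sqrt(30)*a/30)


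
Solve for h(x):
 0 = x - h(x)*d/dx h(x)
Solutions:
 h(x) = -sqrt(C1 + x^2)
 h(x) = sqrt(C1 + x^2)


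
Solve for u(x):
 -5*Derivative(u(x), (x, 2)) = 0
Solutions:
 u(x) = C1 + C2*x


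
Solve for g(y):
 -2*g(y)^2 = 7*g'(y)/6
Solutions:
 g(y) = 7/(C1 + 12*y)


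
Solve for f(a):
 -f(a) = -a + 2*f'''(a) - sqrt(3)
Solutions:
 f(a) = C3*exp(-2^(2/3)*a/2) + a + (C1*sin(2^(2/3)*sqrt(3)*a/4) + C2*cos(2^(2/3)*sqrt(3)*a/4))*exp(2^(2/3)*a/4) + sqrt(3)


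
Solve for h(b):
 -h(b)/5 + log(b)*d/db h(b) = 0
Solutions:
 h(b) = C1*exp(li(b)/5)


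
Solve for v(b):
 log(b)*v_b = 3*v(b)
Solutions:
 v(b) = C1*exp(3*li(b))


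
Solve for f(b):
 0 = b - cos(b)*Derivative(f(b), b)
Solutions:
 f(b) = C1 + Integral(b/cos(b), b)


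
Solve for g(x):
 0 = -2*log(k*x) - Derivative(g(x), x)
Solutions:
 g(x) = C1 - 2*x*log(k*x) + 2*x


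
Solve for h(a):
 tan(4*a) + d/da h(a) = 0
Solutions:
 h(a) = C1 + log(cos(4*a))/4


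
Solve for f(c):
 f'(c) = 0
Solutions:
 f(c) = C1


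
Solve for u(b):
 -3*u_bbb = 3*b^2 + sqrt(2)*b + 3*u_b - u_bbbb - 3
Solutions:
 u(b) = C1 + C2*exp(b*(-2^(2/3)*(sqrt(21) + 5)^(1/3)/4 - 2^(1/3)/(2*(sqrt(21) + 5)^(1/3)) + 1))*sin(2^(1/3)*sqrt(3)*b*(-2^(1/3)*(sqrt(21) + 5)^(1/3) + 2/(sqrt(21) + 5)^(1/3))/4) + C3*exp(b*(-2^(2/3)*(sqrt(21) + 5)^(1/3)/4 - 2^(1/3)/(2*(sqrt(21) + 5)^(1/3)) + 1))*cos(2^(1/3)*sqrt(3)*b*(-2^(1/3)*(sqrt(21) + 5)^(1/3) + 2/(sqrt(21) + 5)^(1/3))/4) + C4*exp(b*(2^(1/3)/(sqrt(21) + 5)^(1/3) + 1 + 2^(2/3)*(sqrt(21) + 5)^(1/3)/2)) - b^3/3 - sqrt(2)*b^2/6 + 3*b


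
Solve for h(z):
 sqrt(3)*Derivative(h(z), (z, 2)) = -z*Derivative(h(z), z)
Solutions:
 h(z) = C1 + C2*erf(sqrt(2)*3^(3/4)*z/6)


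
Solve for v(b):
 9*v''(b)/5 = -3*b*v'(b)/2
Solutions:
 v(b) = C1 + C2*erf(sqrt(15)*b/6)


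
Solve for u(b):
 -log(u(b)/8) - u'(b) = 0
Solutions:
 -Integral(1/(-log(_y) + 3*log(2)), (_y, u(b))) = C1 - b


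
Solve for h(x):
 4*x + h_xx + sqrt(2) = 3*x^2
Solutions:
 h(x) = C1 + C2*x + x^4/4 - 2*x^3/3 - sqrt(2)*x^2/2


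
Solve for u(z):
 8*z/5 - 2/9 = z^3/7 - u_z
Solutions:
 u(z) = C1 + z^4/28 - 4*z^2/5 + 2*z/9


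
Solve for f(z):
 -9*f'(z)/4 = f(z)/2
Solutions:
 f(z) = C1*exp(-2*z/9)


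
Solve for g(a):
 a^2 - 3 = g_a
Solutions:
 g(a) = C1 + a^3/3 - 3*a


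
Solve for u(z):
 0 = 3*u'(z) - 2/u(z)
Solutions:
 u(z) = -sqrt(C1 + 12*z)/3
 u(z) = sqrt(C1 + 12*z)/3


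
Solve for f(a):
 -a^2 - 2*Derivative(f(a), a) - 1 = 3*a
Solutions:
 f(a) = C1 - a^3/6 - 3*a^2/4 - a/2


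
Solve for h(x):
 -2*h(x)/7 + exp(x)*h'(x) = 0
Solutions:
 h(x) = C1*exp(-2*exp(-x)/7)


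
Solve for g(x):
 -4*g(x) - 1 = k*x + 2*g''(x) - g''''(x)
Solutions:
 g(x) = C1*exp(-x*sqrt(1 + sqrt(5))) + C2*exp(x*sqrt(1 + sqrt(5))) + C3*sin(x*sqrt(-1 + sqrt(5))) + C4*cos(x*sqrt(-1 + sqrt(5))) - k*x/4 - 1/4


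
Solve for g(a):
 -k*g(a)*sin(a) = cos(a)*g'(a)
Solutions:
 g(a) = C1*exp(k*log(cos(a)))


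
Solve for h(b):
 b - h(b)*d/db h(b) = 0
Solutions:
 h(b) = -sqrt(C1 + b^2)
 h(b) = sqrt(C1 + b^2)


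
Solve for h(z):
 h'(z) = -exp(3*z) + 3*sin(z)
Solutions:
 h(z) = C1 - exp(3*z)/3 - 3*cos(z)


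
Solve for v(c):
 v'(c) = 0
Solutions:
 v(c) = C1


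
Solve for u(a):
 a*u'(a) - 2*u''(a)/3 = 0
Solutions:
 u(a) = C1 + C2*erfi(sqrt(3)*a/2)


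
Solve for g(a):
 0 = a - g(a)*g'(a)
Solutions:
 g(a) = -sqrt(C1 + a^2)
 g(a) = sqrt(C1 + a^2)


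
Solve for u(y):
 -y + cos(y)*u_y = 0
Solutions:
 u(y) = C1 + Integral(y/cos(y), y)


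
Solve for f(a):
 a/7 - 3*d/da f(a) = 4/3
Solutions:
 f(a) = C1 + a^2/42 - 4*a/9


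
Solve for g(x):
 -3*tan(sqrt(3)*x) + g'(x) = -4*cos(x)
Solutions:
 g(x) = C1 - sqrt(3)*log(cos(sqrt(3)*x)) - 4*sin(x)


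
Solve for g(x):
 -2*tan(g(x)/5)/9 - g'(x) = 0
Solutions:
 g(x) = -5*asin(C1*exp(-2*x/45)) + 5*pi
 g(x) = 5*asin(C1*exp(-2*x/45))


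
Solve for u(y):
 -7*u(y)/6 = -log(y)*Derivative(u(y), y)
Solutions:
 u(y) = C1*exp(7*li(y)/6)


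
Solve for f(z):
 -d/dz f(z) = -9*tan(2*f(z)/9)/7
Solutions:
 f(z) = -9*asin(C1*exp(2*z/7))/2 + 9*pi/2
 f(z) = 9*asin(C1*exp(2*z/7))/2


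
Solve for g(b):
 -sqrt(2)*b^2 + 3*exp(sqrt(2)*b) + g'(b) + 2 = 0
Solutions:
 g(b) = C1 + sqrt(2)*b^3/3 - 2*b - 3*sqrt(2)*exp(sqrt(2)*b)/2


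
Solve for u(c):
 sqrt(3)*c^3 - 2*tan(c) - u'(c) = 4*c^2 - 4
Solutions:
 u(c) = C1 + sqrt(3)*c^4/4 - 4*c^3/3 + 4*c + 2*log(cos(c))


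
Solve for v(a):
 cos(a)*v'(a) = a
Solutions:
 v(a) = C1 + Integral(a/cos(a), a)


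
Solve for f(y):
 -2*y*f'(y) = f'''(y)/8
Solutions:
 f(y) = C1 + Integral(C2*airyai(-2*2^(1/3)*y) + C3*airybi(-2*2^(1/3)*y), y)


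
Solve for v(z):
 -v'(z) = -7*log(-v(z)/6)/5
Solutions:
 -5*Integral(1/(log(-_y) - log(6)), (_y, v(z)))/7 = C1 - z


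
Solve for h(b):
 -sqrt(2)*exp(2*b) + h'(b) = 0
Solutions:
 h(b) = C1 + sqrt(2)*exp(2*b)/2


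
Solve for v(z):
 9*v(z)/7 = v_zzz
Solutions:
 v(z) = C3*exp(21^(2/3)*z/7) + (C1*sin(3*3^(1/6)*7^(2/3)*z/14) + C2*cos(3*3^(1/6)*7^(2/3)*z/14))*exp(-21^(2/3)*z/14)


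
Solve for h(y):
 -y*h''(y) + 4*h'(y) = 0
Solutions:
 h(y) = C1 + C2*y^5


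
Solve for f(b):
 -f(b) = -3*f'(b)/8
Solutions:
 f(b) = C1*exp(8*b/3)


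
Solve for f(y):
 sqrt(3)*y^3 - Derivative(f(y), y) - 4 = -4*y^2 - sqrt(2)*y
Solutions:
 f(y) = C1 + sqrt(3)*y^4/4 + 4*y^3/3 + sqrt(2)*y^2/2 - 4*y


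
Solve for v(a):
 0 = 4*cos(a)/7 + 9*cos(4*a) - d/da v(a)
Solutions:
 v(a) = C1 + 4*sin(a)/7 + 9*sin(4*a)/4


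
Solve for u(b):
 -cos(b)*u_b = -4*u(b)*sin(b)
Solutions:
 u(b) = C1/cos(b)^4


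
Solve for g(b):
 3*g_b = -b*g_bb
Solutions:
 g(b) = C1 + C2/b^2


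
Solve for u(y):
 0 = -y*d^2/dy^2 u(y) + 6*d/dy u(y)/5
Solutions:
 u(y) = C1 + C2*y^(11/5)


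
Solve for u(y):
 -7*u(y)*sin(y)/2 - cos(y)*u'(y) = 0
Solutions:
 u(y) = C1*cos(y)^(7/2)


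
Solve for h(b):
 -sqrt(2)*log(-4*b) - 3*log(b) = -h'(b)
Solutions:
 h(b) = C1 + b*(sqrt(2) + 3)*log(b) + b*(-3 - sqrt(2) + 2*sqrt(2)*log(2) + sqrt(2)*I*pi)


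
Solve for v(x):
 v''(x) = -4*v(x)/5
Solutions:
 v(x) = C1*sin(2*sqrt(5)*x/5) + C2*cos(2*sqrt(5)*x/5)


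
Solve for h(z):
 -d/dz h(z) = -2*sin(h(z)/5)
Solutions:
 -2*z + 5*log(cos(h(z)/5) - 1)/2 - 5*log(cos(h(z)/5) + 1)/2 = C1


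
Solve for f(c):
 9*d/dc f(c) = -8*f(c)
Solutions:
 f(c) = C1*exp(-8*c/9)


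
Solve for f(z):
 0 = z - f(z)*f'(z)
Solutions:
 f(z) = -sqrt(C1 + z^2)
 f(z) = sqrt(C1 + z^2)


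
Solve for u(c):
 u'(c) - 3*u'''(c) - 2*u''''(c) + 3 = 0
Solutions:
 u(c) = C1 + C4*exp(c/2) - 3*c + (C2 + C3*c)*exp(-c)


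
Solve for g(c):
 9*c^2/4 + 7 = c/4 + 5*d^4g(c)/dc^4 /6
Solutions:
 g(c) = C1 + C2*c + C3*c^2 + C4*c^3 + 3*c^6/400 - c^5/400 + 7*c^4/20


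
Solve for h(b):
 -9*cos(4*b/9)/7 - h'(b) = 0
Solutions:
 h(b) = C1 - 81*sin(4*b/9)/28


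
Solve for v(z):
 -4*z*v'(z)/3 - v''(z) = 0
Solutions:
 v(z) = C1 + C2*erf(sqrt(6)*z/3)


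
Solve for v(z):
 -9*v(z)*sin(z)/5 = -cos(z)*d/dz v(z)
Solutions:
 v(z) = C1/cos(z)^(9/5)


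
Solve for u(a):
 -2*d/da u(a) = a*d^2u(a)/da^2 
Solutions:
 u(a) = C1 + C2/a


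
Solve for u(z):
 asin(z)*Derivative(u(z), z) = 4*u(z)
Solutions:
 u(z) = C1*exp(4*Integral(1/asin(z), z))


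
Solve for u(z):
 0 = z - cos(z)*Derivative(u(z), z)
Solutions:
 u(z) = C1 + Integral(z/cos(z), z)


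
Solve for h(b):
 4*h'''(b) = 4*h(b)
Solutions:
 h(b) = C3*exp(b) + (C1*sin(sqrt(3)*b/2) + C2*cos(sqrt(3)*b/2))*exp(-b/2)


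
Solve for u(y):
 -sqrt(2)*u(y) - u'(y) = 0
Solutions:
 u(y) = C1*exp(-sqrt(2)*y)


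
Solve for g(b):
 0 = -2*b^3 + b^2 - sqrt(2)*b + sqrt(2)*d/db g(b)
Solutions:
 g(b) = C1 + sqrt(2)*b^4/4 - sqrt(2)*b^3/6 + b^2/2


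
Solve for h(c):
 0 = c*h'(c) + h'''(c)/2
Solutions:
 h(c) = C1 + Integral(C2*airyai(-2^(1/3)*c) + C3*airybi(-2^(1/3)*c), c)


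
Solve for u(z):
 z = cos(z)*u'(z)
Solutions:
 u(z) = C1 + Integral(z/cos(z), z)


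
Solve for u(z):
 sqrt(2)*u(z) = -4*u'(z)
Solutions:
 u(z) = C1*exp(-sqrt(2)*z/4)


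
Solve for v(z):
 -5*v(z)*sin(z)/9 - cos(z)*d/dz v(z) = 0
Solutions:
 v(z) = C1*cos(z)^(5/9)


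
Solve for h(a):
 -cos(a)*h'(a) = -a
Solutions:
 h(a) = C1 + Integral(a/cos(a), a)


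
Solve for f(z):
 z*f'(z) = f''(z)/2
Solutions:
 f(z) = C1 + C2*erfi(z)


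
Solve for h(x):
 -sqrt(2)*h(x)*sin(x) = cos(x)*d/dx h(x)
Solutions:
 h(x) = C1*cos(x)^(sqrt(2))


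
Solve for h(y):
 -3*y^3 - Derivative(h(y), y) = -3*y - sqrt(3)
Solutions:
 h(y) = C1 - 3*y^4/4 + 3*y^2/2 + sqrt(3)*y


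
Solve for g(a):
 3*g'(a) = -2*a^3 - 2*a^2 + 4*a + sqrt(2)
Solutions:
 g(a) = C1 - a^4/6 - 2*a^3/9 + 2*a^2/3 + sqrt(2)*a/3


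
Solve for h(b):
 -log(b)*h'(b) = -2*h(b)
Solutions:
 h(b) = C1*exp(2*li(b))


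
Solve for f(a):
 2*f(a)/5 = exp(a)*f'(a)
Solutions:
 f(a) = C1*exp(-2*exp(-a)/5)


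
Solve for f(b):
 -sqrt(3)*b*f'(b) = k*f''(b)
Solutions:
 f(b) = C1 + C2*sqrt(k)*erf(sqrt(2)*3^(1/4)*b*sqrt(1/k)/2)


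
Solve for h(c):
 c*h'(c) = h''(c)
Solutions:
 h(c) = C1 + C2*erfi(sqrt(2)*c/2)


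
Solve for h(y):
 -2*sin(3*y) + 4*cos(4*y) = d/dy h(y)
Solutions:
 h(y) = C1 + sin(4*y) + 2*cos(3*y)/3


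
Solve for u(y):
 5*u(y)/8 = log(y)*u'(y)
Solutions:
 u(y) = C1*exp(5*li(y)/8)


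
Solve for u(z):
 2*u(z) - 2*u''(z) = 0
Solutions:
 u(z) = C1*exp(-z) + C2*exp(z)


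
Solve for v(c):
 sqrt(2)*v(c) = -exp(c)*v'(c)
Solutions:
 v(c) = C1*exp(sqrt(2)*exp(-c))


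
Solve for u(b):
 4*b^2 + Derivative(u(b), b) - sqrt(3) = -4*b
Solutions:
 u(b) = C1 - 4*b^3/3 - 2*b^2 + sqrt(3)*b


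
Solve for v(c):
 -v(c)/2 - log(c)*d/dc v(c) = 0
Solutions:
 v(c) = C1*exp(-li(c)/2)


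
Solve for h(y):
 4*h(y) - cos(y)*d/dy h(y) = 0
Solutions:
 h(y) = C1*(sin(y)^2 + 2*sin(y) + 1)/(sin(y)^2 - 2*sin(y) + 1)


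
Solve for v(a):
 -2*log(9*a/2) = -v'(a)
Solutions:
 v(a) = C1 + 2*a*log(a) - 2*a + a*log(81/4)


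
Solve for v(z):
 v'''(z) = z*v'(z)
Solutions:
 v(z) = C1 + Integral(C2*airyai(z) + C3*airybi(z), z)


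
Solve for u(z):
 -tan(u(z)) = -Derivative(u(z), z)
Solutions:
 u(z) = pi - asin(C1*exp(z))
 u(z) = asin(C1*exp(z))


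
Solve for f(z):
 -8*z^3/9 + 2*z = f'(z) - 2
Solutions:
 f(z) = C1 - 2*z^4/9 + z^2 + 2*z


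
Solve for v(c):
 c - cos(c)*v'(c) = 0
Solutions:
 v(c) = C1 + Integral(c/cos(c), c)


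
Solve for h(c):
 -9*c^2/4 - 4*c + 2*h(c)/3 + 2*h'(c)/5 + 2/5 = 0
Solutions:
 h(c) = C1*exp(-5*c/3) + 27*c^2/8 + 39*c/20 - 177/100


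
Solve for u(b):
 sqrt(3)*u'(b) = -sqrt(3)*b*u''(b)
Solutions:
 u(b) = C1 + C2*log(b)


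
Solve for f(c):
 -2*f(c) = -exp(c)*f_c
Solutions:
 f(c) = C1*exp(-2*exp(-c))


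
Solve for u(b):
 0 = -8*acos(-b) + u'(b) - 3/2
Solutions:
 u(b) = C1 + 8*b*acos(-b) + 3*b/2 + 8*sqrt(1 - b^2)


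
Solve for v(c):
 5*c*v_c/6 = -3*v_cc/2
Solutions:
 v(c) = C1 + C2*erf(sqrt(10)*c/6)


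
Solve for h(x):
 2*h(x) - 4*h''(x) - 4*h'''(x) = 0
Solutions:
 h(x) = C1*exp(-x*(2*2^(2/3)/(3*sqrt(57) + 23)^(1/3) + 4 + 2^(1/3)*(3*sqrt(57) + 23)^(1/3))/12)*sin(2^(1/3)*sqrt(3)*x*(-(3*sqrt(57) + 23)^(1/3) + 2*2^(1/3)/(3*sqrt(57) + 23)^(1/3))/12) + C2*exp(-x*(2*2^(2/3)/(3*sqrt(57) + 23)^(1/3) + 4 + 2^(1/3)*(3*sqrt(57) + 23)^(1/3))/12)*cos(2^(1/3)*sqrt(3)*x*(-(3*sqrt(57) + 23)^(1/3) + 2*2^(1/3)/(3*sqrt(57) + 23)^(1/3))/12) + C3*exp(x*(-2 + 2*2^(2/3)/(3*sqrt(57) + 23)^(1/3) + 2^(1/3)*(3*sqrt(57) + 23)^(1/3))/6)


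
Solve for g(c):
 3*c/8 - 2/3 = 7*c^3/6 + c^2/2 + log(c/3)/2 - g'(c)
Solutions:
 g(c) = C1 + 7*c^4/24 + c^3/6 - 3*c^2/16 + c*log(c)/2 - c*log(3)/2 + c/6


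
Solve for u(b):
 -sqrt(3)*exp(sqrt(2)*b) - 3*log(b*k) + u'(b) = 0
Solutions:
 u(b) = C1 + 3*b*log(b*k) - 3*b + sqrt(6)*exp(sqrt(2)*b)/2


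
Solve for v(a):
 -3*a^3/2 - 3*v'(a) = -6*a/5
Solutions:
 v(a) = C1 - a^4/8 + a^2/5


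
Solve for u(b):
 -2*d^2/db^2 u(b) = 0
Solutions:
 u(b) = C1 + C2*b


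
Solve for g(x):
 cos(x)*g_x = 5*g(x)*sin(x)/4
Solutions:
 g(x) = C1/cos(x)^(5/4)


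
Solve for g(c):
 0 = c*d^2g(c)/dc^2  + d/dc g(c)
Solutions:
 g(c) = C1 + C2*log(c)


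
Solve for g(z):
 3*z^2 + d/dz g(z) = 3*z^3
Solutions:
 g(z) = C1 + 3*z^4/4 - z^3


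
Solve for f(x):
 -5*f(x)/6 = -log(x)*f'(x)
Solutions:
 f(x) = C1*exp(5*li(x)/6)


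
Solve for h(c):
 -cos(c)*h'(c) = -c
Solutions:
 h(c) = C1 + Integral(c/cos(c), c)


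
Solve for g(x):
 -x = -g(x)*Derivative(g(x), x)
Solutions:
 g(x) = -sqrt(C1 + x^2)
 g(x) = sqrt(C1 + x^2)


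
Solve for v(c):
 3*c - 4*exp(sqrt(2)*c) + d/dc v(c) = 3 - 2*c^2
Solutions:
 v(c) = C1 - 2*c^3/3 - 3*c^2/2 + 3*c + 2*sqrt(2)*exp(sqrt(2)*c)


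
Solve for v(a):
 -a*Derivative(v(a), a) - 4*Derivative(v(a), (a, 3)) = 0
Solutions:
 v(a) = C1 + Integral(C2*airyai(-2^(1/3)*a/2) + C3*airybi(-2^(1/3)*a/2), a)


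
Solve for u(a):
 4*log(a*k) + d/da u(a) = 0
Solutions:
 u(a) = C1 - 4*a*log(a*k) + 4*a


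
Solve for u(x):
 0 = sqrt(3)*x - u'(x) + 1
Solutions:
 u(x) = C1 + sqrt(3)*x^2/2 + x


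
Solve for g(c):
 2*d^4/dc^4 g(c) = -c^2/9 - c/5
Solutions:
 g(c) = C1 + C2*c + C3*c^2 + C4*c^3 - c^6/6480 - c^5/1200


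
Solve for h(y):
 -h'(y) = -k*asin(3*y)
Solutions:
 h(y) = C1 + k*(y*asin(3*y) + sqrt(1 - 9*y^2)/3)


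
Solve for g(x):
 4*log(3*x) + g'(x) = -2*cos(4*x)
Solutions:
 g(x) = C1 - 4*x*log(x) - 4*x*log(3) + 4*x - sin(4*x)/2


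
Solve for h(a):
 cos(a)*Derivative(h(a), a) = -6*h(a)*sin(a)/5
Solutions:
 h(a) = C1*cos(a)^(6/5)


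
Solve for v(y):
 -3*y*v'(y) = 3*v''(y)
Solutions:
 v(y) = C1 + C2*erf(sqrt(2)*y/2)


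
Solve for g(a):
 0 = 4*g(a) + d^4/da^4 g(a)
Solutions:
 g(a) = (C1*sin(a) + C2*cos(a))*exp(-a) + (C3*sin(a) + C4*cos(a))*exp(a)


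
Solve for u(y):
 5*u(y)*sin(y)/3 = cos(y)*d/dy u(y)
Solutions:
 u(y) = C1/cos(y)^(5/3)


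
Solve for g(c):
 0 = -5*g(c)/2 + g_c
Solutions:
 g(c) = C1*exp(5*c/2)


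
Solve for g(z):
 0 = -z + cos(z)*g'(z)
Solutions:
 g(z) = C1 + Integral(z/cos(z), z)


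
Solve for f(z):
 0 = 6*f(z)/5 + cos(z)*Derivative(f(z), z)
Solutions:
 f(z) = C1*(sin(z) - 1)^(3/5)/(sin(z) + 1)^(3/5)


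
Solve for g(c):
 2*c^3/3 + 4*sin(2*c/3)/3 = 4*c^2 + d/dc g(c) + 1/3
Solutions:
 g(c) = C1 + c^4/6 - 4*c^3/3 - c/3 - 2*cos(2*c/3)


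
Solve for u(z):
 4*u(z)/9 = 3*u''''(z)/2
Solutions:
 u(z) = C1*exp(-2^(3/4)*3^(1/4)*z/3) + C2*exp(2^(3/4)*3^(1/4)*z/3) + C3*sin(2^(3/4)*3^(1/4)*z/3) + C4*cos(2^(3/4)*3^(1/4)*z/3)


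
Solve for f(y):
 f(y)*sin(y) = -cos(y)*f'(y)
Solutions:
 f(y) = C1*cos(y)


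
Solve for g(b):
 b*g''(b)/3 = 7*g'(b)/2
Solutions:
 g(b) = C1 + C2*b^(23/2)


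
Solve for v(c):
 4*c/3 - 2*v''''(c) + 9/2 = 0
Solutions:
 v(c) = C1 + C2*c + C3*c^2 + C4*c^3 + c^5/180 + 3*c^4/32


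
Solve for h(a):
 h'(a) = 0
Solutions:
 h(a) = C1


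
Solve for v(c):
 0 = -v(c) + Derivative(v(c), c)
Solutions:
 v(c) = C1*exp(c)


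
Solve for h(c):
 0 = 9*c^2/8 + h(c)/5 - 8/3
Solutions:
 h(c) = 40/3 - 45*c^2/8


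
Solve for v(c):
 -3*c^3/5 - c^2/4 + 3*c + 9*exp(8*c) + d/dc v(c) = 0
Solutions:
 v(c) = C1 + 3*c^4/20 + c^3/12 - 3*c^2/2 - 9*exp(8*c)/8


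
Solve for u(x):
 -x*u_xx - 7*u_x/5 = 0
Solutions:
 u(x) = C1 + C2/x^(2/5)


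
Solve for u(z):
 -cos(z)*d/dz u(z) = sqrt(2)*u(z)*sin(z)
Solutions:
 u(z) = C1*cos(z)^(sqrt(2))


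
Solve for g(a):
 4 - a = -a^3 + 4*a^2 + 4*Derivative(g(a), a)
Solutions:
 g(a) = C1 + a^4/16 - a^3/3 - a^2/8 + a


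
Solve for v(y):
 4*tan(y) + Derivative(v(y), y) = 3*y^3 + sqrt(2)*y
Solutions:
 v(y) = C1 + 3*y^4/4 + sqrt(2)*y^2/2 + 4*log(cos(y))


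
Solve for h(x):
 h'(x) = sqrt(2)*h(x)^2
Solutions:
 h(x) = -1/(C1 + sqrt(2)*x)


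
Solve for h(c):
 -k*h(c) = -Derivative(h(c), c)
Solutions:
 h(c) = C1*exp(c*k)


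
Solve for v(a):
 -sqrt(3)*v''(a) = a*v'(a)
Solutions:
 v(a) = C1 + C2*erf(sqrt(2)*3^(3/4)*a/6)


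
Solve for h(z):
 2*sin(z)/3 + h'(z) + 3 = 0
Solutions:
 h(z) = C1 - 3*z + 2*cos(z)/3


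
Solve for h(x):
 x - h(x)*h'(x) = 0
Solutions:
 h(x) = -sqrt(C1 + x^2)
 h(x) = sqrt(C1 + x^2)


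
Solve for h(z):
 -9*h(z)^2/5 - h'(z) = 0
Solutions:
 h(z) = 5/(C1 + 9*z)


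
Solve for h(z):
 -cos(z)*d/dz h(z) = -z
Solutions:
 h(z) = C1 + Integral(z/cos(z), z)


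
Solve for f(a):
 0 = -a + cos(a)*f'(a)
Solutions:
 f(a) = C1 + Integral(a/cos(a), a)


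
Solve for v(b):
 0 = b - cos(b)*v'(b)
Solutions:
 v(b) = C1 + Integral(b/cos(b), b)


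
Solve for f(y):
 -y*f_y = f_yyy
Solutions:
 f(y) = C1 + Integral(C2*airyai(-y) + C3*airybi(-y), y)


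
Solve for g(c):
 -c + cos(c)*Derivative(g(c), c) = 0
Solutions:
 g(c) = C1 + Integral(c/cos(c), c)


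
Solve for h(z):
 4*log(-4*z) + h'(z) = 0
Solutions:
 h(z) = C1 - 4*z*log(-z) + 4*z*(1 - 2*log(2))


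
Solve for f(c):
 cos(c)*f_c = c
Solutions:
 f(c) = C1 + Integral(c/cos(c), c)


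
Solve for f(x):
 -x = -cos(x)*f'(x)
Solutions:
 f(x) = C1 + Integral(x/cos(x), x)


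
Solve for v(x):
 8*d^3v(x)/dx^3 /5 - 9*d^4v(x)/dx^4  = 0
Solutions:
 v(x) = C1 + C2*x + C3*x^2 + C4*exp(8*x/45)


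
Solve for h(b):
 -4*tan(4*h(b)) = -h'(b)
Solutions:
 h(b) = -asin(C1*exp(16*b))/4 + pi/4
 h(b) = asin(C1*exp(16*b))/4


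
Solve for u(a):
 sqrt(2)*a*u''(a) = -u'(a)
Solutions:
 u(a) = C1 + C2*a^(1 - sqrt(2)/2)


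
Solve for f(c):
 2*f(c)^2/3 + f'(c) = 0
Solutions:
 f(c) = 3/(C1 + 2*c)


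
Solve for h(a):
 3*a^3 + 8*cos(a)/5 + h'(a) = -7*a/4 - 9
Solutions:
 h(a) = C1 - 3*a^4/4 - 7*a^2/8 - 9*a - 8*sin(a)/5


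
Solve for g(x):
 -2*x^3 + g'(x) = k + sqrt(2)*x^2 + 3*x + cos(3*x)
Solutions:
 g(x) = C1 + k*x + x^4/2 + sqrt(2)*x^3/3 + 3*x^2/2 + sin(3*x)/3


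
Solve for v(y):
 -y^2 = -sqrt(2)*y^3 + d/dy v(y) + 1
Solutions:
 v(y) = C1 + sqrt(2)*y^4/4 - y^3/3 - y


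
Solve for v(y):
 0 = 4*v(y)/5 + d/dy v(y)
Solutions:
 v(y) = C1*exp(-4*y/5)


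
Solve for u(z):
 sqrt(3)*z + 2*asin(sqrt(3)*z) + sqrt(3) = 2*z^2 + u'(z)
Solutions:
 u(z) = C1 - 2*z^3/3 + sqrt(3)*z^2/2 + 2*z*asin(sqrt(3)*z) + sqrt(3)*z + 2*sqrt(3)*sqrt(1 - 3*z^2)/3


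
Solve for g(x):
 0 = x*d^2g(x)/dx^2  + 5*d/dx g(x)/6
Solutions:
 g(x) = C1 + C2*x^(1/6)


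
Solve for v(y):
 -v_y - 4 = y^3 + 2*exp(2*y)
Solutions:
 v(y) = C1 - y^4/4 - 4*y - exp(2*y)


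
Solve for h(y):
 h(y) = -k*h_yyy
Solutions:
 h(y) = C1*exp(y*(-1/k)^(1/3)) + C2*exp(y*(-1/k)^(1/3)*(-1 + sqrt(3)*I)/2) + C3*exp(-y*(-1/k)^(1/3)*(1 + sqrt(3)*I)/2)


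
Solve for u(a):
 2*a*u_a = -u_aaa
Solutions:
 u(a) = C1 + Integral(C2*airyai(-2^(1/3)*a) + C3*airybi(-2^(1/3)*a), a)


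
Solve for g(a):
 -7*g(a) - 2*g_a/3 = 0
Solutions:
 g(a) = C1*exp(-21*a/2)


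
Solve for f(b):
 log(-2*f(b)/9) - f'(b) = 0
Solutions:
 -Integral(1/(log(-_y) - 2*log(3) + log(2)), (_y, f(b))) = C1 - b


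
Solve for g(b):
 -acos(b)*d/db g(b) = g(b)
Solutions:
 g(b) = C1*exp(-Integral(1/acos(b), b))


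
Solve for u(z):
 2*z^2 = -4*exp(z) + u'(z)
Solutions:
 u(z) = C1 + 2*z^3/3 + 4*exp(z)


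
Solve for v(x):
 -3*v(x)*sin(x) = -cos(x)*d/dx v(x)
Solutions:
 v(x) = C1/cos(x)^3


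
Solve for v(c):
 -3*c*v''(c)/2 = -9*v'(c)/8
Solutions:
 v(c) = C1 + C2*c^(7/4)


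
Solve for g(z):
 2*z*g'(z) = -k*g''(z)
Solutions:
 g(z) = C1 + C2*sqrt(k)*erf(z*sqrt(1/k))


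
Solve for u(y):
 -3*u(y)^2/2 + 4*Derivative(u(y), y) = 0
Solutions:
 u(y) = -8/(C1 + 3*y)


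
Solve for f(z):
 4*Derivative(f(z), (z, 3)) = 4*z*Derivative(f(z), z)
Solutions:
 f(z) = C1 + Integral(C2*airyai(z) + C3*airybi(z), z)


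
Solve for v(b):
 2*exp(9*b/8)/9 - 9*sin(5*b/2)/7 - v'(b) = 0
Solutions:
 v(b) = C1 + 16*exp(9*b/8)/81 + 18*cos(5*b/2)/35


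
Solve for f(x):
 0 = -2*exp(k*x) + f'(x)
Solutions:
 f(x) = C1 + 2*exp(k*x)/k


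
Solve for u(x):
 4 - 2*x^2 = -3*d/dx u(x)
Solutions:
 u(x) = C1 + 2*x^3/9 - 4*x/3


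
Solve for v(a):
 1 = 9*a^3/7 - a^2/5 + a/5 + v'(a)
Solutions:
 v(a) = C1 - 9*a^4/28 + a^3/15 - a^2/10 + a


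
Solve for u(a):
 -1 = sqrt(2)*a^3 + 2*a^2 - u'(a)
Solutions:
 u(a) = C1 + sqrt(2)*a^4/4 + 2*a^3/3 + a


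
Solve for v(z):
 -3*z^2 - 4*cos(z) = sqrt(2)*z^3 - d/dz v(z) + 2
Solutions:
 v(z) = C1 + sqrt(2)*z^4/4 + z^3 + 2*z + 4*sin(z)


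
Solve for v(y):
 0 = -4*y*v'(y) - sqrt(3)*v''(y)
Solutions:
 v(y) = C1 + C2*erf(sqrt(2)*3^(3/4)*y/3)


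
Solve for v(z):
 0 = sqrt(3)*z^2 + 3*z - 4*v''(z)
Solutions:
 v(z) = C1 + C2*z + sqrt(3)*z^4/48 + z^3/8


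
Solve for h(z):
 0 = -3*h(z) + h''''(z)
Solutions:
 h(z) = C1*exp(-3^(1/4)*z) + C2*exp(3^(1/4)*z) + C3*sin(3^(1/4)*z) + C4*cos(3^(1/4)*z)


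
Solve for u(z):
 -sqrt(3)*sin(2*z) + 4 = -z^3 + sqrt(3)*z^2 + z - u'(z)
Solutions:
 u(z) = C1 - z^4/4 + sqrt(3)*z^3/3 + z^2/2 - 4*z - sqrt(3)*cos(2*z)/2


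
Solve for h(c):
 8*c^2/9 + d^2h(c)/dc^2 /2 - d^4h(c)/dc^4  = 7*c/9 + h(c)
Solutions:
 h(c) = 8*c^2/9 - 7*c/9 + (C1*sin(c*sin(atan(sqrt(15))/2)) + C2*cos(c*sin(atan(sqrt(15))/2)))*exp(-c*cos(atan(sqrt(15))/2)) + (C3*sin(c*sin(atan(sqrt(15))/2)) + C4*cos(c*sin(atan(sqrt(15))/2)))*exp(c*cos(atan(sqrt(15))/2)) + 8/9


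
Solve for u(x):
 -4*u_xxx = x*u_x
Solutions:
 u(x) = C1 + Integral(C2*airyai(-2^(1/3)*x/2) + C3*airybi(-2^(1/3)*x/2), x)


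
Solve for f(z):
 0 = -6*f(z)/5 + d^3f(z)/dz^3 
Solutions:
 f(z) = C3*exp(5^(2/3)*6^(1/3)*z/5) + (C1*sin(2^(1/3)*3^(5/6)*5^(2/3)*z/10) + C2*cos(2^(1/3)*3^(5/6)*5^(2/3)*z/10))*exp(-5^(2/3)*6^(1/3)*z/10)


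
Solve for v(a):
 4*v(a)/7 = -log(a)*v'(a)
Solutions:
 v(a) = C1*exp(-4*li(a)/7)


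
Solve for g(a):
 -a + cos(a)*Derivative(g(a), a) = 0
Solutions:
 g(a) = C1 + Integral(a/cos(a), a)


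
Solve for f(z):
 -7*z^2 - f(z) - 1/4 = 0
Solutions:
 f(z) = -7*z^2 - 1/4


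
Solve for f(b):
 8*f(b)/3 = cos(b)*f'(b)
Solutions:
 f(b) = C1*(sin(b) + 1)^(4/3)/(sin(b) - 1)^(4/3)


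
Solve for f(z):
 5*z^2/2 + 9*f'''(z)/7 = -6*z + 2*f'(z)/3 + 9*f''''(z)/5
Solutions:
 f(z) = C1 + C2*exp(z*(5*5^(2/3)/(7*sqrt(2051) + 318)^(1/3) + 10 + 5^(1/3)*(7*sqrt(2051) + 318)^(1/3))/42)*sin(sqrt(3)*5^(1/3)*z*(-(7*sqrt(2051) + 318)^(1/3) + 5*5^(1/3)/(7*sqrt(2051) + 318)^(1/3))/42) + C3*exp(z*(5*5^(2/3)/(7*sqrt(2051) + 318)^(1/3) + 10 + 5^(1/3)*(7*sqrt(2051) + 318)^(1/3))/42)*cos(sqrt(3)*5^(1/3)*z*(-(7*sqrt(2051) + 318)^(1/3) + 5*5^(1/3)/(7*sqrt(2051) + 318)^(1/3))/42) + C4*exp(z*(-5^(1/3)*(7*sqrt(2051) + 318)^(1/3) - 5*5^(2/3)/(7*sqrt(2051) + 318)^(1/3) + 5)/21) + 5*z^3/4 + 9*z^2/2 + 405*z/28


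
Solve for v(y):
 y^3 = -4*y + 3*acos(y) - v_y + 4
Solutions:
 v(y) = C1 - y^4/4 - 2*y^2 + 3*y*acos(y) + 4*y - 3*sqrt(1 - y^2)


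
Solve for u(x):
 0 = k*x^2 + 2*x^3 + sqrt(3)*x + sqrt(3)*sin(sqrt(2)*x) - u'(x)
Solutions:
 u(x) = C1 + k*x^3/3 + x^4/2 + sqrt(3)*x^2/2 - sqrt(6)*cos(sqrt(2)*x)/2


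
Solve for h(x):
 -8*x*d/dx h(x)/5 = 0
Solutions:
 h(x) = C1


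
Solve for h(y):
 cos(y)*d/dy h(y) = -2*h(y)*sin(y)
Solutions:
 h(y) = C1*cos(y)^2


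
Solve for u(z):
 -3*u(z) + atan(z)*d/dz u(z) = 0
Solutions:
 u(z) = C1*exp(3*Integral(1/atan(z), z))


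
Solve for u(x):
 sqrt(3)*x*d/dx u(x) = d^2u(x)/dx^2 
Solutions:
 u(x) = C1 + C2*erfi(sqrt(2)*3^(1/4)*x/2)


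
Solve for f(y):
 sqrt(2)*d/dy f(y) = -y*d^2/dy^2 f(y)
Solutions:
 f(y) = C1 + C2*y^(1 - sqrt(2))


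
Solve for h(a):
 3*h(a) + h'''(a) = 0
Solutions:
 h(a) = C3*exp(-3^(1/3)*a) + (C1*sin(3^(5/6)*a/2) + C2*cos(3^(5/6)*a/2))*exp(3^(1/3)*a/2)


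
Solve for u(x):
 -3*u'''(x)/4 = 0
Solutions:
 u(x) = C1 + C2*x + C3*x^2


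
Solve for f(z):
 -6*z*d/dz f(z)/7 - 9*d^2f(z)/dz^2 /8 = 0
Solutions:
 f(z) = C1 + C2*erf(2*sqrt(42)*z/21)


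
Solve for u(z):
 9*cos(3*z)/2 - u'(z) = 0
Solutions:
 u(z) = C1 + 3*sin(3*z)/2


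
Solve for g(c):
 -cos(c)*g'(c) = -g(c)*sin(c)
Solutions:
 g(c) = C1/cos(c)


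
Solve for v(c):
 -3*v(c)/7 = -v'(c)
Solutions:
 v(c) = C1*exp(3*c/7)


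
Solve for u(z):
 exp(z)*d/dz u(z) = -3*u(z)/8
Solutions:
 u(z) = C1*exp(3*exp(-z)/8)


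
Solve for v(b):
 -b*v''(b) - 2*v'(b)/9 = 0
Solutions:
 v(b) = C1 + C2*b^(7/9)


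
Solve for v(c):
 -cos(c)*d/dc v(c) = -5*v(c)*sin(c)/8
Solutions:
 v(c) = C1/cos(c)^(5/8)


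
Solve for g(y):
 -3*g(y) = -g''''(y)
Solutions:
 g(y) = C1*exp(-3^(1/4)*y) + C2*exp(3^(1/4)*y) + C3*sin(3^(1/4)*y) + C4*cos(3^(1/4)*y)


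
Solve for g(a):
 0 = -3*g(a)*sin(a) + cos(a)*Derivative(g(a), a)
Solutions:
 g(a) = C1/cos(a)^3


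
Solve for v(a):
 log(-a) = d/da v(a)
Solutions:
 v(a) = C1 + a*log(-a) - a


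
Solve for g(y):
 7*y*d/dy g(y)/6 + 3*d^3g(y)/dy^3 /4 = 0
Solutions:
 g(y) = C1 + Integral(C2*airyai(-42^(1/3)*y/3) + C3*airybi(-42^(1/3)*y/3), y)


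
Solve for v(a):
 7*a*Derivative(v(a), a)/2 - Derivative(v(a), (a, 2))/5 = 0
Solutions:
 v(a) = C1 + C2*erfi(sqrt(35)*a/2)


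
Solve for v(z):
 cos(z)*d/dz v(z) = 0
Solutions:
 v(z) = C1


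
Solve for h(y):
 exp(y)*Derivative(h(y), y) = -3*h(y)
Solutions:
 h(y) = C1*exp(3*exp(-y))


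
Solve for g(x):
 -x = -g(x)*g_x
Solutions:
 g(x) = -sqrt(C1 + x^2)
 g(x) = sqrt(C1 + x^2)


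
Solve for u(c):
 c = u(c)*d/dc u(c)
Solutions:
 u(c) = -sqrt(C1 + c^2)
 u(c) = sqrt(C1 + c^2)


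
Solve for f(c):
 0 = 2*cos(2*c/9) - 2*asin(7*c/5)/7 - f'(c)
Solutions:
 f(c) = C1 - 2*c*asin(7*c/5)/7 - 2*sqrt(25 - 49*c^2)/49 + 9*sin(2*c/9)


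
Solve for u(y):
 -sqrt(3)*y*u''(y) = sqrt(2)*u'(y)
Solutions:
 u(y) = C1 + C2*y^(1 - sqrt(6)/3)


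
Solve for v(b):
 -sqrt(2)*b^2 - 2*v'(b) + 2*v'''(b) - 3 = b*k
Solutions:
 v(b) = C1 + C2*exp(-b) + C3*exp(b) - sqrt(2)*b^3/6 - b^2*k/4 - 3*b/2 - sqrt(2)*b


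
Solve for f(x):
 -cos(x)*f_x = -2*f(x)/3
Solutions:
 f(x) = C1*(sin(x) + 1)^(1/3)/(sin(x) - 1)^(1/3)


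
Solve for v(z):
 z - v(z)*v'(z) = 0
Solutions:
 v(z) = -sqrt(C1 + z^2)
 v(z) = sqrt(C1 + z^2)


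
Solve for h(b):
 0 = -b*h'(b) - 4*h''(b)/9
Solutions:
 h(b) = C1 + C2*erf(3*sqrt(2)*b/4)


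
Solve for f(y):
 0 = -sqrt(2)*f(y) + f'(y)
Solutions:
 f(y) = C1*exp(sqrt(2)*y)


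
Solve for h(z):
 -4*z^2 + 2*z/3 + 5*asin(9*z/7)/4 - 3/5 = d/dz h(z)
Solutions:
 h(z) = C1 - 4*z^3/3 + z^2/3 + 5*z*asin(9*z/7)/4 - 3*z/5 + 5*sqrt(49 - 81*z^2)/36


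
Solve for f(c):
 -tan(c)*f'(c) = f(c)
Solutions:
 f(c) = C1/sin(c)


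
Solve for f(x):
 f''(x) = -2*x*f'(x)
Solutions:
 f(x) = C1 + C2*erf(x)


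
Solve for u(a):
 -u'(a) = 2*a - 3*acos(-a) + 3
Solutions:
 u(a) = C1 - a^2 + 3*a*acos(-a) - 3*a + 3*sqrt(1 - a^2)


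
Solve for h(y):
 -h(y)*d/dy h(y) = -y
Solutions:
 h(y) = -sqrt(C1 + y^2)
 h(y) = sqrt(C1 + y^2)


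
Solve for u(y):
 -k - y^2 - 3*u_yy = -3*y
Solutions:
 u(y) = C1 + C2*y - k*y^2/6 - y^4/36 + y^3/6


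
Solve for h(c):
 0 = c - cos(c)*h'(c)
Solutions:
 h(c) = C1 + Integral(c/cos(c), c)


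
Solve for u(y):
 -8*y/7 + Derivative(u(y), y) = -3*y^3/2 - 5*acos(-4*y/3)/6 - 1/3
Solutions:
 u(y) = C1 - 3*y^4/8 + 4*y^2/7 - 5*y*acos(-4*y/3)/6 - y/3 - 5*sqrt(9 - 16*y^2)/24


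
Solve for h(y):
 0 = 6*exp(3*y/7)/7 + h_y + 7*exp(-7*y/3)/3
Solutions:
 h(y) = C1 - 2*exp(3*y/7) + exp(-7*y/3)


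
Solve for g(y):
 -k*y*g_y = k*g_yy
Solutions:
 g(y) = C1 + C2*erf(sqrt(2)*y/2)


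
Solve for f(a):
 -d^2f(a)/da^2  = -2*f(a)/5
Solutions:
 f(a) = C1*exp(-sqrt(10)*a/5) + C2*exp(sqrt(10)*a/5)


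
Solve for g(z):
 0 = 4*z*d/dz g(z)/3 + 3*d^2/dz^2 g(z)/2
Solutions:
 g(z) = C1 + C2*erf(2*z/3)


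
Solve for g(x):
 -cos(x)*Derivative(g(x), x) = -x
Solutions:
 g(x) = C1 + Integral(x/cos(x), x)


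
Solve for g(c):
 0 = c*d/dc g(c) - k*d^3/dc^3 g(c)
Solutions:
 g(c) = C1 + Integral(C2*airyai(c*(1/k)^(1/3)) + C3*airybi(c*(1/k)^(1/3)), c)


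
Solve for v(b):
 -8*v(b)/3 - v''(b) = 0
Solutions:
 v(b) = C1*sin(2*sqrt(6)*b/3) + C2*cos(2*sqrt(6)*b/3)


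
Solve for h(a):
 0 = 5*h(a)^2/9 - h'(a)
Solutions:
 h(a) = -9/(C1 + 5*a)


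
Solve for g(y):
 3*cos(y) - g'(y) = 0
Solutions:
 g(y) = C1 + 3*sin(y)


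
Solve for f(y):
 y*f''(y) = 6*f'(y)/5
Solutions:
 f(y) = C1 + C2*y^(11/5)


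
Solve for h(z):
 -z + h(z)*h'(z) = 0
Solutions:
 h(z) = -sqrt(C1 + z^2)
 h(z) = sqrt(C1 + z^2)


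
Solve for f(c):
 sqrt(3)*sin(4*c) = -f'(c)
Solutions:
 f(c) = C1 + sqrt(3)*cos(4*c)/4


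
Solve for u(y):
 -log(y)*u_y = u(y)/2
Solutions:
 u(y) = C1*exp(-li(y)/2)


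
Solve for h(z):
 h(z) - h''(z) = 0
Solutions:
 h(z) = C1*exp(-z) + C2*exp(z)


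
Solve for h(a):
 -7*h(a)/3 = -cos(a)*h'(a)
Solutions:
 h(a) = C1*(sin(a) + 1)^(7/6)/(sin(a) - 1)^(7/6)


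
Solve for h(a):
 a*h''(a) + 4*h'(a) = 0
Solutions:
 h(a) = C1 + C2/a^3


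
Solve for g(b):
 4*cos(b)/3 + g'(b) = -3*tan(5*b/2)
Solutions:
 g(b) = C1 + 6*log(cos(5*b/2))/5 - 4*sin(b)/3


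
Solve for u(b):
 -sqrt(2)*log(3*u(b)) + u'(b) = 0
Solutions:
 -sqrt(2)*Integral(1/(log(_y) + log(3)), (_y, u(b)))/2 = C1 - b


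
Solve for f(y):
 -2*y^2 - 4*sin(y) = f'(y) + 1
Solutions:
 f(y) = C1 - 2*y^3/3 - y + 4*cos(y)


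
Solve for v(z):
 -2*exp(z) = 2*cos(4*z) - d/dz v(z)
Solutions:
 v(z) = C1 + 2*exp(z) + sin(4*z)/2


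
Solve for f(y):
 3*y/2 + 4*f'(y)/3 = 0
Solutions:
 f(y) = C1 - 9*y^2/16


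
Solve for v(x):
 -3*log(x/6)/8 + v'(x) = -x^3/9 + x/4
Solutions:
 v(x) = C1 - x^4/36 + x^2/8 + 3*x*log(x)/8 - 3*x*log(6)/8 - 3*x/8


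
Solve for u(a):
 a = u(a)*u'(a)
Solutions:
 u(a) = -sqrt(C1 + a^2)
 u(a) = sqrt(C1 + a^2)


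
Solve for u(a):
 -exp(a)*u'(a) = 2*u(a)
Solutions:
 u(a) = C1*exp(2*exp(-a))


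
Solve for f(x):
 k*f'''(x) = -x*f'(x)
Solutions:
 f(x) = C1 + Integral(C2*airyai(x*(-1/k)^(1/3)) + C3*airybi(x*(-1/k)^(1/3)), x)


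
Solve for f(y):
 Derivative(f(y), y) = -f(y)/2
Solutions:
 f(y) = C1*exp(-y/2)


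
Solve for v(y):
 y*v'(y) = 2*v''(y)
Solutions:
 v(y) = C1 + C2*erfi(y/2)


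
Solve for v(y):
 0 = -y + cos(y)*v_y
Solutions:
 v(y) = C1 + Integral(y/cos(y), y)


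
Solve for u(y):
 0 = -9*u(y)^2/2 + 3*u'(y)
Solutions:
 u(y) = -2/(C1 + 3*y)


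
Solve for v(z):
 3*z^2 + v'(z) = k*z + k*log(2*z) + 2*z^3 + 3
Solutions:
 v(z) = C1 + k*z^2/2 + k*z*log(z) - k*z + k*z*log(2) + z^4/2 - z^3 + 3*z


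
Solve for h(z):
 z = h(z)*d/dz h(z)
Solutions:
 h(z) = -sqrt(C1 + z^2)
 h(z) = sqrt(C1 + z^2)


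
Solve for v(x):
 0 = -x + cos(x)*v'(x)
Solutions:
 v(x) = C1 + Integral(x/cos(x), x)


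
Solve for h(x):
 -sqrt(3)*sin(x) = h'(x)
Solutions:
 h(x) = C1 + sqrt(3)*cos(x)


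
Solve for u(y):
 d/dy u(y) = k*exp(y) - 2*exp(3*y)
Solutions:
 u(y) = C1 + k*exp(y) - 2*exp(3*y)/3


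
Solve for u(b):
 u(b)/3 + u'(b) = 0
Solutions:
 u(b) = C1*exp(-b/3)


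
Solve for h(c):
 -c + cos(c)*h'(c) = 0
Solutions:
 h(c) = C1 + Integral(c/cos(c), c)


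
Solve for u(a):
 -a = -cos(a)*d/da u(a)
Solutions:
 u(a) = C1 + Integral(a/cos(a), a)


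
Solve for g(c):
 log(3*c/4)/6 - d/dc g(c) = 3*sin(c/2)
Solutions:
 g(c) = C1 + c*log(c)/6 - c*log(2)/3 - c/6 + c*log(3)/6 + 6*cos(c/2)


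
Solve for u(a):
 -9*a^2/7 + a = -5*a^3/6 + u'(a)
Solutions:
 u(a) = C1 + 5*a^4/24 - 3*a^3/7 + a^2/2


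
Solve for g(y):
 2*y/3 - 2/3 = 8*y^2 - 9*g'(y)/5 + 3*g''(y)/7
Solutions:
 g(y) = C1 + C2*exp(21*y/5) + 40*y^3/27 + 55*y^2/63 + 1040*y/1323


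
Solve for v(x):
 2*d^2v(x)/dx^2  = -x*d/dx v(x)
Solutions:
 v(x) = C1 + C2*erf(x/2)


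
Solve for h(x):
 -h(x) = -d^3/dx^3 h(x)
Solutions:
 h(x) = C3*exp(x) + (C1*sin(sqrt(3)*x/2) + C2*cos(sqrt(3)*x/2))*exp(-x/2)


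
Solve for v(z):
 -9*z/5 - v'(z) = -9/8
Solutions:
 v(z) = C1 - 9*z^2/10 + 9*z/8


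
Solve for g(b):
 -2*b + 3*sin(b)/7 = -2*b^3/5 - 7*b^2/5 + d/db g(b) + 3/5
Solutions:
 g(b) = C1 + b^4/10 + 7*b^3/15 - b^2 - 3*b/5 - 3*cos(b)/7


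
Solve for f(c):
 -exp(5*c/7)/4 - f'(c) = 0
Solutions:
 f(c) = C1 - 7*exp(5*c/7)/20


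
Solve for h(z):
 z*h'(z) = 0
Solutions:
 h(z) = C1


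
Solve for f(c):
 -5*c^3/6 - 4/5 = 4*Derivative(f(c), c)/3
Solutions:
 f(c) = C1 - 5*c^4/32 - 3*c/5


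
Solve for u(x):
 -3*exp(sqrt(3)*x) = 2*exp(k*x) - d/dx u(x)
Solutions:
 u(x) = C1 + sqrt(3)*exp(sqrt(3)*x) + 2*exp(k*x)/k


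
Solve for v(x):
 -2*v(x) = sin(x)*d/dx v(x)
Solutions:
 v(x) = C1*(cos(x) + 1)/(cos(x) - 1)


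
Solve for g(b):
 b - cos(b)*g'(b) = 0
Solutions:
 g(b) = C1 + Integral(b/cos(b), b)


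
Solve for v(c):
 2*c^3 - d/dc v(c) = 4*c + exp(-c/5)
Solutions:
 v(c) = C1 + c^4/2 - 2*c^2 + 5*exp(-c/5)


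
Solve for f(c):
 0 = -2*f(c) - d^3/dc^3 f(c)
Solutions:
 f(c) = C3*exp(-2^(1/3)*c) + (C1*sin(2^(1/3)*sqrt(3)*c/2) + C2*cos(2^(1/3)*sqrt(3)*c/2))*exp(2^(1/3)*c/2)


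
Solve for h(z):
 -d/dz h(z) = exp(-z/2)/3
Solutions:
 h(z) = C1 + 2*exp(-z/2)/3


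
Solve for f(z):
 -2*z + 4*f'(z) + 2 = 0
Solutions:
 f(z) = C1 + z^2/4 - z/2


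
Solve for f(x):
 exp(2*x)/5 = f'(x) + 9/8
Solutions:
 f(x) = C1 - 9*x/8 + exp(2*x)/10


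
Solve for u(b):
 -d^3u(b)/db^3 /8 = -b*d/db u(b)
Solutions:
 u(b) = C1 + Integral(C2*airyai(2*b) + C3*airybi(2*b), b)


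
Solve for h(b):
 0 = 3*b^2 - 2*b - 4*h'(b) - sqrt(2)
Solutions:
 h(b) = C1 + b^3/4 - b^2/4 - sqrt(2)*b/4


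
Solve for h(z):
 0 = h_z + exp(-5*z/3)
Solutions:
 h(z) = C1 + 3*exp(-5*z/3)/5


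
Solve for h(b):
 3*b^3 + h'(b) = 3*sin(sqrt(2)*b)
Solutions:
 h(b) = C1 - 3*b^4/4 - 3*sqrt(2)*cos(sqrt(2)*b)/2


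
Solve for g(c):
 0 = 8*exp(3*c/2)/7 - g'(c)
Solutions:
 g(c) = C1 + 16*exp(3*c/2)/21


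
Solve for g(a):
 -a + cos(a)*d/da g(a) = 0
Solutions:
 g(a) = C1 + Integral(a/cos(a), a)


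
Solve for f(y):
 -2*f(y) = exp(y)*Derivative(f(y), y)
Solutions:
 f(y) = C1*exp(2*exp(-y))


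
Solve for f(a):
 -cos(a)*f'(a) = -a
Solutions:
 f(a) = C1 + Integral(a/cos(a), a)


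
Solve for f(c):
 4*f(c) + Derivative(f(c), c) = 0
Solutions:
 f(c) = C1*exp(-4*c)


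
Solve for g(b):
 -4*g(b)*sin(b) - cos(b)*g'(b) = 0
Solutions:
 g(b) = C1*cos(b)^4


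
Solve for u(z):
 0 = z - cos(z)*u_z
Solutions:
 u(z) = C1 + Integral(z/cos(z), z)


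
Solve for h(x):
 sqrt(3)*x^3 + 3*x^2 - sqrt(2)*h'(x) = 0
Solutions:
 h(x) = C1 + sqrt(6)*x^4/8 + sqrt(2)*x^3/2


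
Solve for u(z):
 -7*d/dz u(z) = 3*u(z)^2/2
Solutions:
 u(z) = 14/(C1 + 3*z)


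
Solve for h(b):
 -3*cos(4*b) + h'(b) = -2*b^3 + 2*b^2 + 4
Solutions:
 h(b) = C1 - b^4/2 + 2*b^3/3 + 4*b + 3*sin(4*b)/4


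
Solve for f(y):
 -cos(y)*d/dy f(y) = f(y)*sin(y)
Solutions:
 f(y) = C1*cos(y)


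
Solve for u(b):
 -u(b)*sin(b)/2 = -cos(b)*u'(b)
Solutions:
 u(b) = C1/sqrt(cos(b))


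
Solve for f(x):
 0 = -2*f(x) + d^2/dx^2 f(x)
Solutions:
 f(x) = C1*exp(-sqrt(2)*x) + C2*exp(sqrt(2)*x)


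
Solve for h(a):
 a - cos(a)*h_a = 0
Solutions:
 h(a) = C1 + Integral(a/cos(a), a)


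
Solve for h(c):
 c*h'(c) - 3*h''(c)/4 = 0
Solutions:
 h(c) = C1 + C2*erfi(sqrt(6)*c/3)


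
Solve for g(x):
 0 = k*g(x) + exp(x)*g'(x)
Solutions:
 g(x) = C1*exp(k*exp(-x))


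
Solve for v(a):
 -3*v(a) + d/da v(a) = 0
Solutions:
 v(a) = C1*exp(3*a)


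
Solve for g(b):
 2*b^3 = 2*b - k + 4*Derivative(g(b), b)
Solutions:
 g(b) = C1 + b^4/8 - b^2/4 + b*k/4


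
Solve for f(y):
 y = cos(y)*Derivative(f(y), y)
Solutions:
 f(y) = C1 + Integral(y/cos(y), y)


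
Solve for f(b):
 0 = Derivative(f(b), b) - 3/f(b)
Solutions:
 f(b) = -sqrt(C1 + 6*b)
 f(b) = sqrt(C1 + 6*b)
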